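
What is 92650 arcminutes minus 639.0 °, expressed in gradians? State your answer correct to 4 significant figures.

92650 arcmin = 1715.74 grad and 639.0 ° = 710.000 grad.
1715.74 − 710.000 ≈ 1006 grad.

1006 gradians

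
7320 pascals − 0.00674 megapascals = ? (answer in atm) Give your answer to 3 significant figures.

7320 Pa = 0.0722428 atm and 0.00674 MPa = 0.0665186 atm.
0.0722428 − 0.0665186 ≈ 0.00572 atm.

0.00572 atmospheres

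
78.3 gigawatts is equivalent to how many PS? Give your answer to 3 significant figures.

1 gigawatt = 1.35962e+6 PS.
Then 78.3 × 1.35962e+6 ≈ 1.06e+8 PS.

1.06e+8 PS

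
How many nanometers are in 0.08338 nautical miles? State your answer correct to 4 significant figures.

1.544e+11 nm

1 nmi = 1.85200e+12 nm.
0.08338 × 1.85200e+12 ≈ 1.544e+11 nm.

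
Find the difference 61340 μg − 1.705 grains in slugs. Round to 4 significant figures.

61340 μg = 4.20313 × 10^-6 slug and 1.705 gr = 7.57043 × 10^-6 slug.
4.20313 × 10^-6 − 7.57043 × 10^-6 ≈ -3.367 × 10^-6 slug.

-3.367 × 10^-6 slug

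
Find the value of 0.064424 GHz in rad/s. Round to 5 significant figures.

4.0479e+8 radians per second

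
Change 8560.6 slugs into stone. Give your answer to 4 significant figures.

19670 stone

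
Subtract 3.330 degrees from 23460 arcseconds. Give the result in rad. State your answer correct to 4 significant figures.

0.05562 rad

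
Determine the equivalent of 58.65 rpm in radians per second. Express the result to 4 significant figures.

1 revolution per minute = 0.104720 rad/s.
58.65 × 0.104720 ≈ 6.142 rad/s.

6.142 rad/s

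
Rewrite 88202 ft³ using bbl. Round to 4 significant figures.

1 ft³ = 0.178108 oil barrels.
Then 88202 × 0.178108 ≈ 15710 bbl.

15710 bbl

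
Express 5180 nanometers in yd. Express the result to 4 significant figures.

5.665e-6 yards

1 nm = 1.09361e-9 yd.
So 5180 × 1.09361e-9 ≈ 5.665e-6 yd.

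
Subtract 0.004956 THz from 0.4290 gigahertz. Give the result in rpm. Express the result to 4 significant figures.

0.4290 GHz = 2.57400e+10 rpm and 0.004956 THz = 2.97360e+11 rpm.
2.57400e+10 − 2.97360e+11 ≈ -2.716e+11 rpm.

-2.716e+11 rpm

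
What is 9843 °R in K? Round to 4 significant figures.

°R = K × 9/5.
Applying the formula gives 5468 K.

5468 K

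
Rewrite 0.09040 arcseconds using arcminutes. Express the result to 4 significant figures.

1 arcsec = 0.0166667 arcmin.
Thus 0.09040 × 0.0166667 ≈ 0.001507 arcmin.

0.001507 arcmin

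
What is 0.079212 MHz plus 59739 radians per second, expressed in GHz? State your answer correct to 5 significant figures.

0.079212 MHz = 7.92120e-5 GHz and 59739 rad/s = 9.50776e-6 GHz.
7.92120e-5 + 9.50776e-6 ≈ 8.8720e-5 GHz.

8.8720e-5 GHz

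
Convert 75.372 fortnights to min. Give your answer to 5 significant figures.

1 fortnight = 20160.0 min.
75.372 × 20160.0 ≈ 1.5195e+6 min.

1.5195e+6 min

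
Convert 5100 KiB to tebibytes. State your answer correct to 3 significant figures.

4.75 × 10^-6 TiB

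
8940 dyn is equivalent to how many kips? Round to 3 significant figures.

2.01 × 10^-5 kips

1 dyne = 2.24809 × 10^-9 kip.
So 8940 × 2.24809 × 10^-9 ≈ 2.01 × 10^-5 kip.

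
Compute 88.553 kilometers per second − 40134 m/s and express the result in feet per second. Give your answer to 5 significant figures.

88.553 km/s = 290528.22 ft/s and 40134 m/s = 131673.23 ft/s.
290528.22 − 131673.23 ≈ 158850 ft/s.

158850 ft/s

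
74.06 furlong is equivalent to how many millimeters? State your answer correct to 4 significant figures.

1.490 × 10^7 millimeters

1 furlong = 201168 millimeters.
Then 74.06 × 201168 ≈ 1.490 × 10^7 mm.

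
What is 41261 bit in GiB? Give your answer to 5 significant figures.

4.8034e-6 gibibytes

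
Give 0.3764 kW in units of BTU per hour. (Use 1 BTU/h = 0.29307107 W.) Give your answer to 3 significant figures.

1 kilowatt = 3412.14 BTU/h.
Then 0.3764 × 3412.14 ≈ 1280 BTU/h.

1280 BTU/h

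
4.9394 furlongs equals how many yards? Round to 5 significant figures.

1086.7 yd

1 furlong = 220.000 yards.
So 4.9394 × 220.000 ≈ 1086.7 yd.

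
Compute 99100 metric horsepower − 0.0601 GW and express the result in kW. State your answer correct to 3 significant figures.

99100 PS = 72887.9 kW and 0.0601 GW = 60100.0 kW.
72887.9 − 60100.0 ≈ 12800 kW.

12800 kilowatts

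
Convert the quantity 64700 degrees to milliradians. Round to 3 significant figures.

1.13 × 10^6 mrad

1 ° = 17.4533 mrad.
So 64700 × 17.4533 ≈ 1.13 × 10^6 mrad.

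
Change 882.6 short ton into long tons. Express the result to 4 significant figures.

1 short ton = 0.892857 long ton.
Then 882.6 × 0.892857 ≈ 788.0 long ton.

788.0 long ton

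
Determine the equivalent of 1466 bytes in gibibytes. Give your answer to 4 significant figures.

1 B = 9.31323 × 10^-10 gibibytes.
Then 1466 × 9.31323 × 10^-10 ≈ 1.365 × 10^-6 GiB.

1.365 × 10^-6 gibibytes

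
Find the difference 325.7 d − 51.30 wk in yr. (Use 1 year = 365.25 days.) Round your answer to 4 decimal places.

-0.0914 yr

325.7 d = 0.891718 yr and 51.30 wk = 0.983162 yr.
0.891718 − 0.983162 ≈ -0.0914 yr.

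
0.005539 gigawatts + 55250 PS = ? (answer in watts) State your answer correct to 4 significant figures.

4.618 × 10^7 W

0.005539 GW = 5.53900 × 10^6 W and 55250 PS = 4.06363 × 10^7 W.
5.53900 × 10^6 + 4.06363 × 10^7 ≈ 4.618 × 10^7 W.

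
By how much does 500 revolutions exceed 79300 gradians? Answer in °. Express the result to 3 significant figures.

500 rev = 180000 ° and 79300 grad = 71370.0 °.
180000 − 71370.0 ≈ 109000 °.

109000 degrees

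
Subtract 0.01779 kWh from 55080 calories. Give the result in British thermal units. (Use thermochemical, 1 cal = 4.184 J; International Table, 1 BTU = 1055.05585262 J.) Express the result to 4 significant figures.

55080 cal = 218.429 BTU and 0.01779 kWh = 60.7020 BTU.
218.429 − 60.7020 ≈ 157.7 BTU.

157.7 British thermal units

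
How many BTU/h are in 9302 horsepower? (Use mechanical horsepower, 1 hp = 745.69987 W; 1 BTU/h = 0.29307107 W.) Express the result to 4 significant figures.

2.367 × 10^7 BTU per hour

1 hp = 2544.43 BTU/h.
9302 × 2544.43 ≈ 2.367 × 10^7 BTU/h.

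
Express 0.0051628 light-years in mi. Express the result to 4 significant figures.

1 light-year = 5.87863e+12 mi.
0.0051628 × 5.87863e+12 ≈ 3.035e+10 mi.

3.035e+10 mi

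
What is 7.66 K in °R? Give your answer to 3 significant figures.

13.8 degrees Rankine

°R = K × 9/5.
Applying the formula gives 13.8 °R.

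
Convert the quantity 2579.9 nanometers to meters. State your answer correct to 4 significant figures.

2.580e-6 m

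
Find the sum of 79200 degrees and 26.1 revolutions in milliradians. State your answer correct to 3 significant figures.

1.55 × 10^6 mrad

79200 ° = 1.38230 × 10^6 mrad and 26.1 rev = 163991 mrad.
1.38230 × 10^6 + 163991 ≈ 1.55 × 10^6 mrad.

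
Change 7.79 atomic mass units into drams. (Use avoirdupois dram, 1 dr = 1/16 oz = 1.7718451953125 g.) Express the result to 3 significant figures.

7.30 × 10^-24 dr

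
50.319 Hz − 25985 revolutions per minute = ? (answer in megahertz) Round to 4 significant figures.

50.319 Hz = 5.03190 × 10^-5 MHz and 25985 rpm = 0.000433083 MHz.
5.03190 × 10^-5 − 0.000433083 ≈ -0.0003828 MHz.

-0.0003828 megahertz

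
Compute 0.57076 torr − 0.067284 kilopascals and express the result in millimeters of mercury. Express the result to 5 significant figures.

0.066088 mmHg

0.57076 torr = 0.57075992 mmHg and 0.067284 kPa = 0.50467143 mmHg.
0.57075992 − 0.50467143 ≈ 0.066088 mmHg.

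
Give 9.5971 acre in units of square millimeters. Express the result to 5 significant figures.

3.8838e+10 square millimeters

1 acre = 4.04686e+9 mm².
Thus 9.5971 × 4.04686e+9 ≈ 3.8838e+10 mm².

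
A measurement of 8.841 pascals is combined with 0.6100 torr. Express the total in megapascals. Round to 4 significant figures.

8.841 Pa = 8.84100e-6 MPa and 0.6100 torr = 8.13266e-5 MPa.
8.84100e-6 + 8.13266e-5 ≈ 9.017e-5 MPa.

9.017e-5 MPa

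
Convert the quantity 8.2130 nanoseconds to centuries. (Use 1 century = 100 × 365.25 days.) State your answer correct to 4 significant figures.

2.603 × 10^-18 centuries

1 ns = 3.16881 × 10^-19 century.
8.2130 × 3.16881 × 10^-19 ≈ 2.603 × 10^-18 century.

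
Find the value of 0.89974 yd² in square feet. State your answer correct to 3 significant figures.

8.10 ft²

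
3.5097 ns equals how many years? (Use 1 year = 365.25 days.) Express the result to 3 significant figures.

1.11 × 10^-16 yr

1 ns = 3.16881 × 10^-17 yr.
So 3.5097 × 3.16881 × 10^-17 ≈ 1.11 × 10^-16 yr.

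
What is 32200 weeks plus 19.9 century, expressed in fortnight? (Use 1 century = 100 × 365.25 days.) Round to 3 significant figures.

32200 wk = 16100.0 fortnight and 19.9 century = 51917.7 fortnight.
16100.0 + 51917.7 ≈ 68000 fortnight.

68000 fortnights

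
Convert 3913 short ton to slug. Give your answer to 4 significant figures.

243200 slug

1 short ton = 62.1619 slugs.
Then 3913 × 62.1619 ≈ 243200 slug.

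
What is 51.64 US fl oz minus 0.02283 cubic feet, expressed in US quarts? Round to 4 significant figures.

0.9306 US quarts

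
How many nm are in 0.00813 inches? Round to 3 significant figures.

1 inch = 2.54000e+7 nm.
Thus 0.00813 × 2.54000e+7 ≈ 207000 nm.

207000 nanometers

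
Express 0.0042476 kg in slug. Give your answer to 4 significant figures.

1 kilogram = 0.0685218 slugs.
0.0042476 × 0.0685218 ≈ 0.0002911 slug.

0.0002911 slugs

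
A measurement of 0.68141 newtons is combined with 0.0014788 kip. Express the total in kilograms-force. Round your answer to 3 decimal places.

0.68141 N = 0.0694845 kgf and 0.0014788 kip = 0.670772 kgf.
0.0694845 + 0.670772 ≈ 0.740 kgf.

0.740 kgf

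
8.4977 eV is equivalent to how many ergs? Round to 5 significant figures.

1.3615e-11 ergs

1 electronvolt = 1.60218e-12 erg.
Then 8.4977 × 1.60218e-12 ≈ 1.3615e-11 erg.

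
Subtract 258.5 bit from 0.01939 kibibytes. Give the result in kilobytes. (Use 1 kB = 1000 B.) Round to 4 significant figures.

-0.01246 kB

0.01939 KiB = 0.0198554 kB and 258.5 bit = 0.0323125 kB.
0.0198554 − 0.0323125 ≈ -0.01246 kB.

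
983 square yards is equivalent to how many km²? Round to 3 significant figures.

0.000822 km²

1 yd² = 8.36127e-7 square kilometers.
Thus 983 × 8.36127e-7 ≈ 0.000822 km².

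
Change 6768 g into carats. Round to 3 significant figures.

33800 ct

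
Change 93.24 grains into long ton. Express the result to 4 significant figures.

1 gr = 6.37755 × 10^-8 long ton.
93.24 × 6.37755 × 10^-8 ≈ 5.946 × 10^-6 long ton.

5.946 × 10^-6 long tons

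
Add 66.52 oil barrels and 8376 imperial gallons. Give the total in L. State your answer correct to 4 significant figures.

48650 L

66.52 bbl = 10575.8 L and 8376 imp gal = 38078.0 L.
10575.8 + 38078.0 ≈ 48650 L.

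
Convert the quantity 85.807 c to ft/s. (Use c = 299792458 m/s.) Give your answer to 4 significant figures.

8.440e+10 feet per second

1 speed of light = 9.83571e+8 feet per second.
85.807 × 9.83571e+8 ≈ 8.440e+10 ft/s.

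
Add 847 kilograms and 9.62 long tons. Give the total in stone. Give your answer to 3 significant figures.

847 kg = 133.380 st and 9.62 long ton = 1539.20 st.
133.380 + 1539.20 ≈ 1670 st.

1670 st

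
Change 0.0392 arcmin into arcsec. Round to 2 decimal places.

2.35 arcsec

1 arcminute = 60.0000 arcsec.
Then 0.0392 × 60.0000 ≈ 2.35 arcsec.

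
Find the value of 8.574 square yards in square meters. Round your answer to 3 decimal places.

7.169 m²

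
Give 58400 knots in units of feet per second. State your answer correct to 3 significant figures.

98600 feet per second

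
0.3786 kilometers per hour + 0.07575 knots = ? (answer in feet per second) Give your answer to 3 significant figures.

0.3786 km/h = 0.345035 ft/s and 0.07575 kn = 0.127852 ft/s.
0.345035 + 0.127852 ≈ 0.473 ft/s.

0.473 ft/s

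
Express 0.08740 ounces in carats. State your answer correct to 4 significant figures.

12.39 ct

1 ounce = 141.748 ct.
So 0.08740 × 141.748 ≈ 12.39 ct.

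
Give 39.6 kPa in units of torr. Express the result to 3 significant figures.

297 torr

1 kPa = 7.50062 torr.
39.6 × 7.50062 ≈ 297 torr.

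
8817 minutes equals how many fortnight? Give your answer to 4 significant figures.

1 min = 4.96032e-5 fortnight.
So 8817 × 4.96032e-5 ≈ 0.4374 fortnight.

0.4374 fortnights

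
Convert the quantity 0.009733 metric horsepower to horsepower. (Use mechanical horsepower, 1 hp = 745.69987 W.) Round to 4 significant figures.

0.009600 hp

1 PS = 0.986320 horsepower.
So 0.009733 × 0.986320 ≈ 0.009600 hp.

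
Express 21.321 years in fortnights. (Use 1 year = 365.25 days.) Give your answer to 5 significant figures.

556.25 fortnights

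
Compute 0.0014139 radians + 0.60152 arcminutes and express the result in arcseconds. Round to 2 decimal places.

327.73 arcsec

0.0014139 rad = 291.638 arcsec and 0.60152 arcmin = 36.0912 arcsec.
291.638 + 36.0912 ≈ 327.73 arcsec.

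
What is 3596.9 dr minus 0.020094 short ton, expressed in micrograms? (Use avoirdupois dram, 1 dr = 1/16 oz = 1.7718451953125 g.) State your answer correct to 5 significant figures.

3596.9 dr = 6.37315e+9 μg and 0.020094 short ton = 1.82290e+10 μg.
6.37315e+9 − 1.82290e+10 ≈ -1.1856e+10 μg.

-1.1856e+10 μg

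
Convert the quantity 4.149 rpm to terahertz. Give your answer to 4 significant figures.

1 revolution per minute = 1.66667e-14 THz.
Thus 4.149 × 1.66667e-14 ≈ 6.915e-14 THz.

6.915e-14 terahertz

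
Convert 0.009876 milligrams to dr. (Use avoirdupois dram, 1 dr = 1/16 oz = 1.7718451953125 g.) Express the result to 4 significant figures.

5.574 × 10^-6 drams

1 milligram = 0.000564383 drams.
So 0.009876 × 0.000564383 ≈ 5.574 × 10^-6 dr.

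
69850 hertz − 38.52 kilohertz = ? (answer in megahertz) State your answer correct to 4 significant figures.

0.03133 MHz

69850 Hz = 0.0698500 MHz and 38.52 kHz = 0.0385200 MHz.
0.0698500 − 0.0385200 ≈ 0.03133 MHz.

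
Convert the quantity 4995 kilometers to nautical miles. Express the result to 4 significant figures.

1 km = 0.539957 nautical miles.
So 4995 × 0.539957 ≈ 2697 nmi.

2697 nautical miles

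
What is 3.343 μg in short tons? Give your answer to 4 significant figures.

3.685e-12 short tons

1 μg = 1.10231e-12 short ton.
3.343 × 1.10231e-12 ≈ 3.685e-12 short ton.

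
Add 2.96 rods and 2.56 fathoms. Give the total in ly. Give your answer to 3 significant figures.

2.96 rod = 1.57350 × 10^-15 ly and 2.56 fathom = 4.94859 × 10^-16 ly.
1.57350 × 10^-15 + 4.94859 × 10^-16 ≈ 2.07 × 10^-15 ly.

2.07 × 10^-15 ly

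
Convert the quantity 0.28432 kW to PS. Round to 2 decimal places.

1 kilowatt = 1.35962 PS.
0.28432 × 1.35962 ≈ 0.39 PS.

0.39 metric horsepower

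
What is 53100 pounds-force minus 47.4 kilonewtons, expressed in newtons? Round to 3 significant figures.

189000 N

53100 lbf = 236201 N and 47.4 kN = 47400.0 N.
236201 − 47400.0 ≈ 189000 N.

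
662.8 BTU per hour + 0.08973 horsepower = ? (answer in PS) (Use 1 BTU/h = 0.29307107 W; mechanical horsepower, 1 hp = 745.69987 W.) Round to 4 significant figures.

662.8 BTU/h = 0.264103 PS and 0.08973 hp = 0.0909745 PS.
0.264103 + 0.0909745 ≈ 0.3551 PS.

0.3551 PS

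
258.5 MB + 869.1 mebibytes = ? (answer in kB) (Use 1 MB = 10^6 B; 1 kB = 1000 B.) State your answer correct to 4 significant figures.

258.5 MB = 258500 kB and 869.1 MiB = 911317 kB.
258500 + 911317 ≈ 1.170e+6 kB.

1.170e+6 kB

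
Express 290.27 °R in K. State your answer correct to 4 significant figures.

161.3 K

°R = K × 9/5.
Applying the formula gives 161.3 K.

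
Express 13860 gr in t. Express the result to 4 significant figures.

1 gr = 6.47989e-8 metric tons.
13860 × 6.47989e-8 ≈ 0.0008981 t.

0.0008981 t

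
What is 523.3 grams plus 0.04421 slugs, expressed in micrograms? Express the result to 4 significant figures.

523.3 g = 5.23300 × 10^8 μg and 0.04421 slug = 6.45196 × 10^8 μg.
5.23300 × 10^8 + 6.45196 × 10^8 ≈ 1.168 × 10^9 μg.

1.168 × 10^9 micrograms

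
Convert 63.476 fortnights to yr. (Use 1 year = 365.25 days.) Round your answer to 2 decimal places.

2.43 yr

1 fortnight = 0.0383299 years.
63.476 × 0.0383299 ≈ 2.43 yr.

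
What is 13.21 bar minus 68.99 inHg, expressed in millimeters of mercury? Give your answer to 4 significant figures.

8156 millimeters of mercury

13.21 bar = 9908.31 mmHg and 68.99 inHg = 1752.35 mmHg.
9908.31 − 1752.35 ≈ 8156 mmHg.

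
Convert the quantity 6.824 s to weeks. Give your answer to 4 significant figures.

1.128 × 10^-5 weeks

1 s = 1.65344 × 10^-6 wk.
Thus 6.824 × 1.65344 × 10^-6 ≈ 1.128 × 10^-5 wk.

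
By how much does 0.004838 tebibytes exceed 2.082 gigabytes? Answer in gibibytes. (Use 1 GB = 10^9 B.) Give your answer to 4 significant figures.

3.015 gibibytes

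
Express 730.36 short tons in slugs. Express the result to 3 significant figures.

1 short ton = 62.1619 slug.
So 730.36 × 62.1619 ≈ 45400 slug.

45400 slugs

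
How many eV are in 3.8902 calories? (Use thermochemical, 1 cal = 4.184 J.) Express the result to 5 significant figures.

1 cal = 2.61145 × 10^19 electronvolts.
Then 3.8902 × 2.61145 × 10^19 ≈ 1.0159 × 10^20 eV.

1.0159 × 10^20 electronvolts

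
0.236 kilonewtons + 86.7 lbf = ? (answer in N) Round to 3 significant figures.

622 N

0.236 kN = 236.000 N and 86.7 lbf = 385.661 N.
236.000 + 385.661 ≈ 622 N.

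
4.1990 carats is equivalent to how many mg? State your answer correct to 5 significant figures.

839.80 mg

1 carat = 200.000 milligrams.
Then 4.1990 × 200.000 ≈ 839.80 mg.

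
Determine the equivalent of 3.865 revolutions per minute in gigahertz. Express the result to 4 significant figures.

1 revolution per minute = 1.66667e-11 GHz.
Thus 3.865 × 1.66667e-11 ≈ 6.442e-11 GHz.

6.442e-11 gigahertz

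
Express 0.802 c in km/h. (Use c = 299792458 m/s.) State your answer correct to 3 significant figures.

8.66e+8 km/h

1 speed of light = 1.07925e+9 km/h.
Then 0.802 × 1.07925e+9 ≈ 8.66e+8 km/h.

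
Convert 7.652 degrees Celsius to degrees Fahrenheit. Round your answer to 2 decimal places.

°F = °C × 9/5 + 32.
Applying the formula gives 45.77 °F.

45.77 degrees Fahrenheit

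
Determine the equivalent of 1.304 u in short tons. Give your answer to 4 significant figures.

1 u = 1.83043 × 10^-30 short ton.
So 1.304 × 1.83043 × 10^-30 ≈ 2.387 × 10^-30 short ton.

2.387 × 10^-30 short ton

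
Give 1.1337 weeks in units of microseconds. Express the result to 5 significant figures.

6.8566e+11 μs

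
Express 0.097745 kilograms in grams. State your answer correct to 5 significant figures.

1 kilogram = 1000.00 g.
0.097745 × 1000.00 ≈ 97.745 g.

97.745 grams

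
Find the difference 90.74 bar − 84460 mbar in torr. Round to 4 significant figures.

4710 torr

90.74 bar = 68060.6 torr and 84460 mbar = 63350.2 torr.
68060.6 − 63350.2 ≈ 4710 torr.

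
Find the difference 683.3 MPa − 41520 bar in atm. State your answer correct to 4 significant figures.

-34230 atmospheres

683.3 MPa = 6743.65 atm and 41520 bar = 40977.1 atm.
6743.65 − 40977.1 ≈ -34230 atm.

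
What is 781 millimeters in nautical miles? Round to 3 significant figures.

1 mm = 5.39957e-7 nautical miles.
Thus 781 × 5.39957e-7 ≈ 0.000422 nmi.

0.000422 nmi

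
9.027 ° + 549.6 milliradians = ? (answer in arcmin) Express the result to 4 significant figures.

2431 arcminutes

9.027 ° = 541.620 arcmin and 549.6 mrad = 1889.39 arcmin.
541.620 + 1889.39 ≈ 2431 arcmin.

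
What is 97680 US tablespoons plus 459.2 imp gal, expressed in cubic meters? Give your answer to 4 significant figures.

3.532 cubic meters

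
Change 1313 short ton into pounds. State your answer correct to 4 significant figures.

2.626e+6 lb

1 short ton = 2000.00 lb.
Then 1313 × 2000.00 ≈ 2.626e+6 lb.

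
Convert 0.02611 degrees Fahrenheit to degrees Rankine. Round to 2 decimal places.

459.70 degrees Rankine

°R = °F + 459.67.
Applying the formula gives 459.70 °R.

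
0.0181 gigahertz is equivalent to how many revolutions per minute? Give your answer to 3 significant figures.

1 gigahertz = 6.00000 × 10^10 revolutions per minute.
Thus 0.0181 × 6.00000 × 10^10 ≈ 1.09 × 10^9 rpm.

1.09 × 10^9 rpm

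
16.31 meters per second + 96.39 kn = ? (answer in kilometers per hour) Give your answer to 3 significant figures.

237 km/h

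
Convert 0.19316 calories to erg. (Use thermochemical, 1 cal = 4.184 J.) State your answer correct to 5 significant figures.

8.0818e+6 ergs

1 cal = 4.18400e+7 erg.
0.19316 × 4.18400e+7 ≈ 8.0818e+6 erg.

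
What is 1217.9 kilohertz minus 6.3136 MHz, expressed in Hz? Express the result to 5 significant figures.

1217.9 kHz = 1.21790 × 10^6 Hz and 6.3136 MHz = 6.31360 × 10^6 Hz.
1.21790 × 10^6 − 6.31360 × 10^6 ≈ -5.0957 × 10^6 Hz.

-5.0957 × 10^6 Hz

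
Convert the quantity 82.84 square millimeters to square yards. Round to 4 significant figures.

9.908 × 10^-5 square yards

1 mm² = 1.19599 × 10^-6 square yards.
Thus 82.84 × 1.19599 × 10^-6 ≈ 9.908 × 10^-5 yd².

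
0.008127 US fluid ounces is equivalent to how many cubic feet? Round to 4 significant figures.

1 US fluid ounce = 0.00104438 cubic feet.
0.008127 × 0.00104438 ≈ 8.488e-6 ft³.

8.488e-6 ft³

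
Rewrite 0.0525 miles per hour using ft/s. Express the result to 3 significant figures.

1 mph = 1.46667 ft/s.
Then 0.0525 × 1.46667 ≈ 0.0770 ft/s.

0.0770 feet per second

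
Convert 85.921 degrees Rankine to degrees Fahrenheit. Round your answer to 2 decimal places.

-373.75 °F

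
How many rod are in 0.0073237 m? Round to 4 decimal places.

1 m = 0.198839 rod.
Thus 0.0073237 × 0.198839 ≈ 0.0015 rod.

0.0015 rod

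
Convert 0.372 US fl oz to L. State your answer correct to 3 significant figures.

1 US fluid ounce = 0.0295735 L.
Thus 0.372 × 0.0295735 ≈ 0.0110 L.

0.0110 L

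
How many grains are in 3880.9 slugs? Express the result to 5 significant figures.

8.7405 × 10^8 gr

1 slug = 225218 gr.
3880.9 × 225218 ≈ 8.7405 × 10^8 gr.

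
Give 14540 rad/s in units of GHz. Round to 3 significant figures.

1 rad/s = 1.59155e-10 GHz.
So 14540 × 1.59155e-10 ≈ 2.31e-6 GHz.

2.31e-6 GHz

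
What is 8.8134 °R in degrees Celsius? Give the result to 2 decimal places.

°R = (°C + 273.15) × 9/5.
Applying the formula gives -268.25 °C.

-268.25 degrees Celsius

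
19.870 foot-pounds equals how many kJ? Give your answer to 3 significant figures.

1 ft·lbf = 0.00135582 kJ.
Then 19.870 × 0.00135582 ≈ 0.0269 kJ.

0.0269 kilojoules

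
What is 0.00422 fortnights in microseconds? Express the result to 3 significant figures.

1 fortnight = 1.20960 × 10^12 μs.
Then 0.00422 × 1.20960 × 10^12 ≈ 5.10 × 10^9 μs.

5.10 × 10^9 μs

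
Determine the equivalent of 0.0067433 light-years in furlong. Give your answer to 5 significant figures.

1 ly = 4.70290e+13 furlongs.
Thus 0.0067433 × 4.70290e+13 ≈ 3.1713e+11 furlong.

3.1713e+11 furlong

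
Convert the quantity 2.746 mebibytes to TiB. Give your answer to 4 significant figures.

1 mebibyte = 9.53674e-7 tebibytes.
Then 2.746 × 9.53674e-7 ≈ 2.619e-6 TiB.

2.619e-6 tebibytes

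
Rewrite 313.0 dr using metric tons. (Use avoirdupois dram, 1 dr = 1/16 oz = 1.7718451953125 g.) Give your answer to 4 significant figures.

1 dr = 1.77185 × 10^-6 t.
Thus 313.0 × 1.77185 × 10^-6 ≈ 0.0005546 t.

0.0005546 t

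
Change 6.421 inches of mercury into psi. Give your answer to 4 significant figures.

3.154 psi

1 inHg = 0.491154 psi.
6.421 × 0.491154 ≈ 3.154 psi.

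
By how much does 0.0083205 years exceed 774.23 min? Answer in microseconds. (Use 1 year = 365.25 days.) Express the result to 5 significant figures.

0.0083205 yr = 2.62575e+11 μs and 774.23 min = 4.64538e+10 μs.
2.62575e+11 − 4.64538e+10 ≈ 2.1612e+11 μs.

2.1612e+11 microseconds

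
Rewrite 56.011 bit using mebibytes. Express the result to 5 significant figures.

1 bit = 1.19209 × 10^-7 MiB.
56.011 × 1.19209 × 10^-7 ≈ 6.6770 × 10^-6 MiB.

6.6770 × 10^-6 mebibytes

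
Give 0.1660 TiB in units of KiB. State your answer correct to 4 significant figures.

1 TiB = 1.07374 × 10^9 KiB.
Then 0.1660 × 1.07374 × 10^9 ≈ 1.782 × 10^8 KiB.

1.782 × 10^8 KiB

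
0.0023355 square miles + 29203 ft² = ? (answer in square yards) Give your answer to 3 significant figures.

0.0023355 mi² = 7234.44 yd² and 29203 ft² = 3244.78 yd².
7234.44 + 3244.78 ≈ 10500 yd².

10500 yd²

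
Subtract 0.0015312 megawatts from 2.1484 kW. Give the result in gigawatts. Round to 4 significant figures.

6.172e-7 gigawatts

2.1484 kW = 2.14840e-6 GW and 0.0015312 MW = 1.53120e-6 GW.
2.14840e-6 − 1.53120e-6 ≈ 6.172e-7 GW.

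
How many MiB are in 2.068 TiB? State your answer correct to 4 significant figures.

2.168 × 10^6 mebibytes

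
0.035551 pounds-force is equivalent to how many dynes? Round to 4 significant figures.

1 lbf = 444822 dyn.
Thus 0.035551 × 444822 ≈ 15810 dyn.

15810 dynes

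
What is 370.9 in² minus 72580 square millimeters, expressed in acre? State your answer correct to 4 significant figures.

370.9 in² = 5.91298e-5 acre and 72580 mm² = 1.79349e-5 acre.
5.91298e-5 − 1.79349e-5 ≈ 4.119e-5 acre.

4.119e-5 acres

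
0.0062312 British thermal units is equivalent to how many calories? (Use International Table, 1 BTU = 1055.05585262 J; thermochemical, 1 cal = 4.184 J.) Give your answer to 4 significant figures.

1 BTU = 252.164 calories.
Thus 0.0062312 × 252.164 ≈ 1.571 cal.

1.571 cal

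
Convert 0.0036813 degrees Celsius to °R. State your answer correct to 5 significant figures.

°R = (°C + 273.15) × 9/5.
Applying the formula gives 491.68 °R.

491.68 degrees Rankine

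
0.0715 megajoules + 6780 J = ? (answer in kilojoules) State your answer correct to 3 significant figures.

78.3 kJ

0.0715 MJ = 71.5000 kJ and 6780 J = 6.78000 kJ.
71.5000 + 6.78000 ≈ 78.3 kJ.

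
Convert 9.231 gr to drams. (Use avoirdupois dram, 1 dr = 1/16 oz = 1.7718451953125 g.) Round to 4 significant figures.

0.3376 dr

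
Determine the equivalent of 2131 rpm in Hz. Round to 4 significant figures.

1 rpm = 0.0166667 Hz.
2131 × 0.0166667 ≈ 35.52 Hz.

35.52 Hz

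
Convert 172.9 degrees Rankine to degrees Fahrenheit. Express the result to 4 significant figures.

-286.8 °F

°R = °F + 459.67.
Applying the formula gives -286.8 °F.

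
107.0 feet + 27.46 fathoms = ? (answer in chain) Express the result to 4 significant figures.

4.118 chain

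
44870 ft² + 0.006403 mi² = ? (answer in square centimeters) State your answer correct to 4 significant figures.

44870 ft² = 4.16856 × 10^7 cm² and 0.006403 mi² = 1.65837 × 10^8 cm².
4.16856 × 10^7 + 1.65837 × 10^8 ≈ 2.075 × 10^8 cm².

2.075 × 10^8 cm²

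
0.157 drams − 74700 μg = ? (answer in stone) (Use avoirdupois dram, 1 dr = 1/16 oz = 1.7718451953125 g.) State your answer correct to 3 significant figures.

0.157 dr = 4.38058 × 10^-5 st and 74700 μg = 1.17632 × 10^-5 st.
4.38058 × 10^-5 − 1.17632 × 10^-5 ≈ 3.20 × 10^-5 st.

3.20 × 10^-5 st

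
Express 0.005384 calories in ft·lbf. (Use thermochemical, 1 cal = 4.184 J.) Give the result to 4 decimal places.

0.0166 ft·lbf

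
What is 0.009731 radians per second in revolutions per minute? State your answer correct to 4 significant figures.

0.09292 revolutions per minute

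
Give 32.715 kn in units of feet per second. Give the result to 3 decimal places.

55.217 ft/s

1 kn = 1.68781 ft/s.
Thus 32.715 × 1.68781 ≈ 55.217 ft/s.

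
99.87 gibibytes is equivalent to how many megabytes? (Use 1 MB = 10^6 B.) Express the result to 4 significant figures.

1 GiB = 1073.74 MB.
99.87 × 1073.74 ≈ 107200 MB.

107200 MB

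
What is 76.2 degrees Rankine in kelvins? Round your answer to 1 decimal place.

42.3 kelvins

°R = K × 9/5.
Applying the formula gives 42.3 K.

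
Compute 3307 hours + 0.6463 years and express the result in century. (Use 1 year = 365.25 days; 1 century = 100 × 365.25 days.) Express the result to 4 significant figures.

0.01024 century

3307 h = 0.00377253 century and 0.6463 yr = 0.00646300 century.
0.00377253 + 0.00646300 ≈ 0.01024 century.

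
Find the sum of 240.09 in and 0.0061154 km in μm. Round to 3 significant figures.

240.09 in = 6.09829e+6 μm and 0.0061154 km = 6.11540e+6 μm.
6.09829e+6 + 6.11540e+6 ≈ 1.22e+7 μm.

1.22e+7 μm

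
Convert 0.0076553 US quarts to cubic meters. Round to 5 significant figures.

1 US qt = 0.000946353 cubic meters.
Thus 0.0076553 × 0.000946353 ≈ 7.2446e-6 m³.

7.2446e-6 m³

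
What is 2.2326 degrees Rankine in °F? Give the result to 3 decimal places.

°R = °F + 459.67.
Applying the formula gives -457.437 °F.

-457.437 degrees Fahrenheit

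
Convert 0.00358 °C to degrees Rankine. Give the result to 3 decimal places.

°R = (°C + 273.15) × 9/5.
Applying the formula gives 491.676 °R.

491.676 °R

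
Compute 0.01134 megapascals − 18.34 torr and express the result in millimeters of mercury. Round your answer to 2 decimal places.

66.72 millimeters of mercury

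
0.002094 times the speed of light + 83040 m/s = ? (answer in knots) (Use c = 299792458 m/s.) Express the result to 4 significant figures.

0.002094 c = 1.22028 × 10^6 kn and 83040 m/s = 161417 kn.
1.22028 × 10^6 + 161417 ≈ 1.382 × 10^6 kn.

1.382 × 10^6 kn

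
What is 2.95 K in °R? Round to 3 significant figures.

°R = K × 9/5.
Applying the formula gives 5.31 °R.

5.31 degrees Rankine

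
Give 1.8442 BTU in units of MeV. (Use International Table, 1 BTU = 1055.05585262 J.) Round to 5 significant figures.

1.2144 × 10^16 megaelectronvolts

1 British thermal unit = 6.58514 × 10^15 megaelectronvolts.
So 1.8442 × 6.58514 × 10^15 ≈ 1.2144 × 10^16 MeV.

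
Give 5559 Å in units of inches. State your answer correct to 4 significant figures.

2.189 × 10^-5 in

1 Å = 3.93701 × 10^-9 inches.
So 5559 × 3.93701 × 10^-9 ≈ 2.189 × 10^-5 in.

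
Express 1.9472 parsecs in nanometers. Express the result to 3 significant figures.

6.01e+25 nm

1 parsec = 3.08568e+25 nm.
Thus 1.9472 × 3.08568e+25 ≈ 6.01e+25 nm.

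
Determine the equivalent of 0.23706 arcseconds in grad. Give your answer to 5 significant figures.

1 arcsecond = 0.000308642 grad.
Then 0.23706 × 0.000308642 ≈ 7.3167e-5 grad.

7.3167e-5 grad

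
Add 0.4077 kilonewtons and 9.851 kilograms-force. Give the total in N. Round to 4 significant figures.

0.4077 kN = 407.700 N and 9.851 kgf = 96.6053 N.
407.700 + 96.6053 ≈ 504.3 N.

504.3 newtons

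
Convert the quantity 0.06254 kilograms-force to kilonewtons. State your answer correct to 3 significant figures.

0.000613 kN

1 kilogram-force = 0.00980665 kN.
0.06254 × 0.00980665 ≈ 0.000613 kN.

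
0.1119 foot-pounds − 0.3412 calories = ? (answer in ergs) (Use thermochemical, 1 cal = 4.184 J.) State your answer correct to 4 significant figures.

0.1119 ft·lbf = 1.51716 × 10^6 erg and 0.3412 cal = 1.42758 × 10^7 erg.
1.51716 × 10^6 − 1.42758 × 10^7 ≈ -1.276 × 10^7 erg.

-1.276 × 10^7 erg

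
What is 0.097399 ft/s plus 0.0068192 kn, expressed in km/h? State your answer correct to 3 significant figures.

0.097399 ft/s = 0.106874 km/h and 0.0068192 kn = 0.0126292 km/h.
0.106874 + 0.0126292 ≈ 0.120 km/h.

0.120 km/h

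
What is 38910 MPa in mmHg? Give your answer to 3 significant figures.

2.92e+8 mmHg

1 MPa = 7500.62 mmHg.
Thus 38910 × 7500.62 ≈ 2.92e+8 mmHg.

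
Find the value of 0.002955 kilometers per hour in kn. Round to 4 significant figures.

1 km/h = 0.539957 knots.
Then 0.002955 × 0.539957 ≈ 0.001596 kn.

0.001596 knots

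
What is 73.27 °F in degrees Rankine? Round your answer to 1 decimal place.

°R = °F + 459.67.
Applying the formula gives 532.9 °R.

532.9 degrees Rankine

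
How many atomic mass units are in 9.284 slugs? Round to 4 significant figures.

1 slug = 8.78865 × 10^27 u.
9.284 × 8.78865 × 10^27 ≈ 8.159 × 10^28 u.

8.159 × 10^28 atomic mass units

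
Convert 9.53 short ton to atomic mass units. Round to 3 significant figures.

1 short ton = 5.46319 × 10^29 u.
9.53 × 5.46319 × 10^29 ≈ 5.21 × 10^30 u.

5.21 × 10^30 atomic mass units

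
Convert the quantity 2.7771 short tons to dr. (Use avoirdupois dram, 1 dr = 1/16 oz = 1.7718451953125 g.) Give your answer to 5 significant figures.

1 short ton = 512000 drams.
So 2.7771 × 512000 ≈ 1.4219e+6 dr.

1.4219e+6 dr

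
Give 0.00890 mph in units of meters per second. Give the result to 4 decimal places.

0.0040 meters per second

1 mph = 0.447040 m/s.
0.00890 × 0.447040 ≈ 0.0040 m/s.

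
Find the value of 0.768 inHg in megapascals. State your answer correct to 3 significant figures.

1 inch of mercury = 0.00338639 megapascals.
Then 0.768 × 0.00338639 ≈ 0.00260 MPa.

0.00260 megapascals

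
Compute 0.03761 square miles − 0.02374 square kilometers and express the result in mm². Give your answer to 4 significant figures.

7.367 × 10^10 square millimeters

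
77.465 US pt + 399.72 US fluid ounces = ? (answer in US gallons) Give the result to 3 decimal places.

77.465 US pt = 9.6831250 US gal and 399.72 US fl oz = 3.1228125 US gal.
9.6831250 + 3.1228125 ≈ 12.806 US gal.

12.806 US gal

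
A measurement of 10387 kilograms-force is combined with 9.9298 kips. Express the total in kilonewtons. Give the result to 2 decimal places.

146.03 kN

10387 kgf = 101.862 kN and 9.9298 kip = 44.1700 kN.
101.862 + 44.1700 ≈ 146.03 kN.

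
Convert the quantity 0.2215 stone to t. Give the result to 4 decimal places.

0.0014 t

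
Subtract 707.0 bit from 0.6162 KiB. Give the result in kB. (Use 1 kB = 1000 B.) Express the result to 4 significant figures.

0.6162 KiB = 0.630989 kB and 707.0 bit = 0.0883750 kB.
0.630989 − 0.0883750 ≈ 0.5426 kB.

0.5426 kilobytes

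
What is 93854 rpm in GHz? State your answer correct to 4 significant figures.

1 revolution per minute = 1.66667e-11 gigahertz.
Then 93854 × 1.66667e-11 ≈ 1.564e-6 GHz.

1.564e-6 GHz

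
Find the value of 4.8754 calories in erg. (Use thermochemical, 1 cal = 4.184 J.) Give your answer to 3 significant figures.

1 cal = 4.18400 × 10^7 erg.
4.8754 × 4.18400 × 10^7 ≈ 2.04 × 10^8 erg.

2.04 × 10^8 erg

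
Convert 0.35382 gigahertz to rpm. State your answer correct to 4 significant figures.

1 gigahertz = 6.00000e+10 rpm.
Then 0.35382 × 6.00000e+10 ≈ 2.123e+10 rpm.

2.123e+10 rpm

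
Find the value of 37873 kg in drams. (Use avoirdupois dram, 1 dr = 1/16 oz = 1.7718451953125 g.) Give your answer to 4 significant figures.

1 kg = 564.383 drams.
Then 37873 × 564.383 ≈ 2.137 × 10^7 dr.

2.137 × 10^7 dr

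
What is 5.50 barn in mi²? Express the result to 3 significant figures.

1 barn = 3.86102e-35 mi².
Thus 5.50 × 3.86102e-35 ≈ 2.12e-34 mi².

2.12e-34 square miles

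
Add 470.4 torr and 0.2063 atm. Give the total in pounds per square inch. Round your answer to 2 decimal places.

12.13 psi

470.4 torr = 9.09602 psi and 0.2063 atm = 3.03177 psi.
9.09602 + 3.03177 ≈ 12.13 psi.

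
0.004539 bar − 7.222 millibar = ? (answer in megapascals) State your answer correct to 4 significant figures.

-0.0002683 megapascals

0.004539 bar = 0.000453900 MPa and 7.222 mbar = 0.000722200 MPa.
0.000453900 − 0.000722200 ≈ -0.0002683 MPa.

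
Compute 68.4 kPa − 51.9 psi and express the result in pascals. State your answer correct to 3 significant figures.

68.4 kPa = 68400.0 Pa and 51.9 psi = 357838 Pa.
68400.0 − 357838 ≈ -289000 Pa.

-289000 Pa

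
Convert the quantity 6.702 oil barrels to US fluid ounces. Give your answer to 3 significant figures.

36000 US fl oz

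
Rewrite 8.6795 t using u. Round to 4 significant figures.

5.227 × 10^30 u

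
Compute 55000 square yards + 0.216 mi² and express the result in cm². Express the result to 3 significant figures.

6.05 × 10^9 cm²

55000 yd² = 4.59870 × 10^8 cm² and 0.216 mi² = 5.59437 × 10^9 cm².
4.59870 × 10^8 + 5.59437 × 10^9 ≈ 6.05 × 10^9 cm².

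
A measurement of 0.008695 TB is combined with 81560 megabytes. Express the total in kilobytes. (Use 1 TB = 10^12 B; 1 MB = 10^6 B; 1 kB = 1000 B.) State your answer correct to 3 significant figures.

9.03 × 10^7 kB

0.008695 TB = 8.69500 × 10^6 kB and 81560 MB = 8.15600 × 10^7 kB.
8.69500 × 10^6 + 8.15600 × 10^7 ≈ 9.03 × 10^7 kB.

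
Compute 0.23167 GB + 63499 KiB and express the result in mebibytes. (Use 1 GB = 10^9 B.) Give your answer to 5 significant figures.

0.23167 GB = 220.938 MiB and 63499 KiB = 62.0107 MiB.
220.938 + 62.0107 ≈ 282.95 MiB.

282.95 MiB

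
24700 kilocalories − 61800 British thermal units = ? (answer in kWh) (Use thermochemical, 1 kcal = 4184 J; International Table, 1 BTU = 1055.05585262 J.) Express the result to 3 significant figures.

10.6 kWh

24700 kcal = 28.7069 kWh and 61800 BTU = 18.1118 kWh.
28.7069 − 18.1118 ≈ 10.6 kWh.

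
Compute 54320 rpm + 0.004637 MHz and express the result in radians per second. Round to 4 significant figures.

34820 radians per second

54320 rpm = 5688.38 rad/s and 0.004637 MHz = 29135.1 rad/s.
5688.38 + 29135.1 ≈ 34820 rad/s.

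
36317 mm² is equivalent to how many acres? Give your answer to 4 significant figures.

1 square millimeter = 2.47105 × 10^-10 acres.
36317 × 2.47105 × 10^-10 ≈ 8.974 × 10^-6 acre.

8.974 × 10^-6 acres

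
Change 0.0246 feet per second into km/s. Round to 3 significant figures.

7.50e-6 km/s

1 ft/s = 0.000304800 kilometers per second.
Then 0.0246 × 0.000304800 ≈ 7.50e-6 km/s.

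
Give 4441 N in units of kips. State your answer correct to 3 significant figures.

1 newton = 0.000224809 kips.
Then 4441 × 0.000224809 ≈ 0.998 kip.

0.998 kip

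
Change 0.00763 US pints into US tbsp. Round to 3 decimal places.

0.244 US tablespoons

1 US pint = 32.0000 US tablespoons.
So 0.00763 × 32.0000 ≈ 0.244 US tbsp.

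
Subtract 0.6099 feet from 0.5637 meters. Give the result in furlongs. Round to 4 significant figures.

0.5637 m = 0.00280214 furlong and 0.6099 ft = 0.000924091 furlong.
0.00280214 − 0.000924091 ≈ 0.001878 furlong.

0.001878 furlong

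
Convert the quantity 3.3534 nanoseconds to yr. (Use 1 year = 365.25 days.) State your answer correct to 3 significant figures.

1.06e-16 yr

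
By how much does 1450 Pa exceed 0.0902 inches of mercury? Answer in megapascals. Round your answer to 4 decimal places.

0.0011 MPa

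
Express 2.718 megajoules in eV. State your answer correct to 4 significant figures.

1.696e+25 eV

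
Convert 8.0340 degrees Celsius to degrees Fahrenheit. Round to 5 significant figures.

46.461 degrees Fahrenheit

°F = °C × 9/5 + 32.
Applying the formula gives 46.461 °F.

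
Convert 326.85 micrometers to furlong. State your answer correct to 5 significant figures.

1 μm = 4.97097 × 10^-9 furlongs.
So 326.85 × 4.97097 × 10^-9 ≈ 1.6248 × 10^-6 furlong.

1.6248 × 10^-6 furlong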